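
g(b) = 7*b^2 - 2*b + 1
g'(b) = 14*b - 2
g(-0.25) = 1.94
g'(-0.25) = -5.50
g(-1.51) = 19.98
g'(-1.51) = -23.14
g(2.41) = 36.84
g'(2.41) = 31.74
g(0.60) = 2.32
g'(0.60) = 6.40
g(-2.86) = 63.98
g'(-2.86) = -42.04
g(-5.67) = 237.38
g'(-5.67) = -81.38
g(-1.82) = 27.83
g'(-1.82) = -27.48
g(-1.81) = 27.55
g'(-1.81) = -27.34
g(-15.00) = 1606.00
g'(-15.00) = -212.00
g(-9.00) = 586.00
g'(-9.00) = -128.00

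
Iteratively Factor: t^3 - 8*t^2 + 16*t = (t - 4)*(t^2 - 4*t) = t*(t - 4)*(t - 4)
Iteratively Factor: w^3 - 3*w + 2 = (w + 2)*(w^2 - 2*w + 1) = (w - 1)*(w + 2)*(w - 1)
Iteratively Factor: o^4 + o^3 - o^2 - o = (o + 1)*(o^3 - o) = o*(o + 1)*(o^2 - 1) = o*(o + 1)^2*(o - 1)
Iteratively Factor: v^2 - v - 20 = (v - 5)*(v + 4)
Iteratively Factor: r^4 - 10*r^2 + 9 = (r - 1)*(r^3 + r^2 - 9*r - 9) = (r - 1)*(r + 3)*(r^2 - 2*r - 3) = (r - 1)*(r + 1)*(r + 3)*(r - 3)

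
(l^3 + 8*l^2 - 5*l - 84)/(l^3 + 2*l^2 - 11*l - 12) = (l + 7)/(l + 1)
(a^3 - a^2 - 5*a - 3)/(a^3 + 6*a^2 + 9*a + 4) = (a - 3)/(a + 4)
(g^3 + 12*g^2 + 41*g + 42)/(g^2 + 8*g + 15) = (g^2 + 9*g + 14)/(g + 5)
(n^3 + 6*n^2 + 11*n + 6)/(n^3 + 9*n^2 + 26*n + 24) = (n + 1)/(n + 4)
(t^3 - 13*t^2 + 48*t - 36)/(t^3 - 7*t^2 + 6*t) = (t - 6)/t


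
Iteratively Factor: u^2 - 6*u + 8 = (u - 2)*(u - 4)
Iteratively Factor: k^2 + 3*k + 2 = (k + 2)*(k + 1)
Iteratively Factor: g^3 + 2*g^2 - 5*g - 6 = (g - 2)*(g^2 + 4*g + 3) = (g - 2)*(g + 3)*(g + 1)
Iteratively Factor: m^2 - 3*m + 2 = (m - 2)*(m - 1)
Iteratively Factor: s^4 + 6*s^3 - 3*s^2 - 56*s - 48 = (s + 4)*(s^3 + 2*s^2 - 11*s - 12) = (s + 4)^2*(s^2 - 2*s - 3) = (s - 3)*(s + 4)^2*(s + 1)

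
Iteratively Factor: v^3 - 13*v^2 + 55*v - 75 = (v - 5)*(v^2 - 8*v + 15) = (v - 5)*(v - 3)*(v - 5)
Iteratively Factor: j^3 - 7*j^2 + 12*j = (j)*(j^2 - 7*j + 12) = j*(j - 3)*(j - 4)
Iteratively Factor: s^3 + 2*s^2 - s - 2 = (s + 2)*(s^2 - 1) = (s + 1)*(s + 2)*(s - 1)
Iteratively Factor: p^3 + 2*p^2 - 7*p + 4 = (p - 1)*(p^2 + 3*p - 4) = (p - 1)*(p + 4)*(p - 1)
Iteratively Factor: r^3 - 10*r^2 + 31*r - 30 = (r - 2)*(r^2 - 8*r + 15) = (r - 3)*(r - 2)*(r - 5)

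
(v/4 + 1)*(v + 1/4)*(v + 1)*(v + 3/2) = v^4/4 + 27*v^3/16 + 105*v^2/32 + 71*v/32 + 3/8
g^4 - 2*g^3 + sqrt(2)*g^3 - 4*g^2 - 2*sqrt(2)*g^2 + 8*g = g*(g - 2)*(g - sqrt(2))*(g + 2*sqrt(2))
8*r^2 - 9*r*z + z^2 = (-8*r + z)*(-r + z)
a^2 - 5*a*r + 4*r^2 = (a - 4*r)*(a - r)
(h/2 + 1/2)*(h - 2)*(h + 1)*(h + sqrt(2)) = h^4/2 + sqrt(2)*h^3/2 - 3*h^2/2 - 3*sqrt(2)*h/2 - h - sqrt(2)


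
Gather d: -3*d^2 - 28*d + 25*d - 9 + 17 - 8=-3*d^2 - 3*d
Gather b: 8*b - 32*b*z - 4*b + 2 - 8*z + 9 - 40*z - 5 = b*(4 - 32*z) - 48*z + 6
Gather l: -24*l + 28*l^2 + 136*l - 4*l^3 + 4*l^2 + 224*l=-4*l^3 + 32*l^2 + 336*l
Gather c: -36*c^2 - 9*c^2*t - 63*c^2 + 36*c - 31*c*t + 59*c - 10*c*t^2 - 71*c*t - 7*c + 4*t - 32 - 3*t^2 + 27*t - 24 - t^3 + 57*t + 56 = c^2*(-9*t - 99) + c*(-10*t^2 - 102*t + 88) - t^3 - 3*t^2 + 88*t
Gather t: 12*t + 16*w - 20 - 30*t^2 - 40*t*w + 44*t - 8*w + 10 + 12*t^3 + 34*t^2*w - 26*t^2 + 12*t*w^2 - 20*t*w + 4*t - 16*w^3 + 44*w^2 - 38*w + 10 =12*t^3 + t^2*(34*w - 56) + t*(12*w^2 - 60*w + 60) - 16*w^3 + 44*w^2 - 30*w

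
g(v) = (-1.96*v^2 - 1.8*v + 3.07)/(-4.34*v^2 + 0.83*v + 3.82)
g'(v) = (-3.92*v - 1.8)/(-4.34*v^2 + 0.83*v + 3.82) + (8.68*v - 0.83)*(-1.96*v^2 - 1.8*v + 3.07)/(-4.34*v^2 + 0.83*v + 3.82)^2 = (-9.4388*v^2 + 11.6732*v - 9.4241)/(18.8356*v^4 - 7.2044*v^3 - 32.4687*v^2 + 6.3412*v + 14.5924)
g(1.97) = 0.71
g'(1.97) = -0.18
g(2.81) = 0.62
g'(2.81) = -0.06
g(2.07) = 0.69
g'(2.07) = -0.15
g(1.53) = 0.84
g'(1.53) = -0.53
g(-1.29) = -0.48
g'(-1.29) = -2.01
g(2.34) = 0.66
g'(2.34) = -0.10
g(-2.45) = 0.18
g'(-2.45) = -0.16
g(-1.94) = 0.06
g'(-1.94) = -0.34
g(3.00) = 0.61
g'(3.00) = -0.06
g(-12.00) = 0.41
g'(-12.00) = -0.00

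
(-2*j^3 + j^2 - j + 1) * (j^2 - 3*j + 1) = -2*j^5 + 7*j^4 - 6*j^3 + 5*j^2 - 4*j + 1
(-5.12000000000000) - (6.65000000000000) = -11.7700000000000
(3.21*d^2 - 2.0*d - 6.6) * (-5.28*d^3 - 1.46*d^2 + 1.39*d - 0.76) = -16.9488*d^5 + 5.8734*d^4 + 42.2299*d^3 + 4.4164*d^2 - 7.654*d + 5.016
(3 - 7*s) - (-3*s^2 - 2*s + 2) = 3*s^2 - 5*s + 1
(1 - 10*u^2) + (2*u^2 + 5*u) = -8*u^2 + 5*u + 1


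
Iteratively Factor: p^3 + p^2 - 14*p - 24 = (p - 4)*(p^2 + 5*p + 6) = (p - 4)*(p + 3)*(p + 2)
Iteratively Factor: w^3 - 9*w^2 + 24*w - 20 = (w - 2)*(w^2 - 7*w + 10) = (w - 5)*(w - 2)*(w - 2)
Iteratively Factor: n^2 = (n)*(n)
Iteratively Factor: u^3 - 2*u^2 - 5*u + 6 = (u - 3)*(u^2 + u - 2) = (u - 3)*(u + 2)*(u - 1)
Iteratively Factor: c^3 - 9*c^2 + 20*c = (c - 4)*(c^2 - 5*c) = c*(c - 4)*(c - 5)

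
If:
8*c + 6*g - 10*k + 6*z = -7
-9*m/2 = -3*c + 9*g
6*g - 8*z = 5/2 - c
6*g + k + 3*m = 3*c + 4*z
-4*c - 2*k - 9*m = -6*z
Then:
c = 101/114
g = 106/171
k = 221/114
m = -37/57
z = 5/19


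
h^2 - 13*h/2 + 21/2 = (h - 7/2)*(h - 3)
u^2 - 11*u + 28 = (u - 7)*(u - 4)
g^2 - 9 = (g - 3)*(g + 3)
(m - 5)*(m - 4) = m^2 - 9*m + 20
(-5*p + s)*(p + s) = -5*p^2 - 4*p*s + s^2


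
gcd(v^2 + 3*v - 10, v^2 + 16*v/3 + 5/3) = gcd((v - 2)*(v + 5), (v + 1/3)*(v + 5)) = v + 5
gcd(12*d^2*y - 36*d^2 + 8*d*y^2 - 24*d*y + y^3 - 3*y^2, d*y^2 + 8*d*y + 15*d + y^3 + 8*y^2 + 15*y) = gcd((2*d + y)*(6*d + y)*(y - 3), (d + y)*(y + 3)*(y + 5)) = 1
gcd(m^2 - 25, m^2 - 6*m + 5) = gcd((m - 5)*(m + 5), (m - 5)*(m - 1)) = m - 5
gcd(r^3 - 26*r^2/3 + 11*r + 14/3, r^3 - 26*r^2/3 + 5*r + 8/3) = r + 1/3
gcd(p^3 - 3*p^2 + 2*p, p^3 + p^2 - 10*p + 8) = p^2 - 3*p + 2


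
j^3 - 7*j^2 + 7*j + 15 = (j - 5)*(j - 3)*(j + 1)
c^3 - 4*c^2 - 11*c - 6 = (c - 6)*(c + 1)^2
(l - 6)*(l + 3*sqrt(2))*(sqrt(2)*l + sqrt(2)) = sqrt(2)*l^3 - 5*sqrt(2)*l^2 + 6*l^2 - 30*l - 6*sqrt(2)*l - 36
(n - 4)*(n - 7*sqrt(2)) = n^2 - 7*sqrt(2)*n - 4*n + 28*sqrt(2)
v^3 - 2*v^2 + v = v*(v - 1)^2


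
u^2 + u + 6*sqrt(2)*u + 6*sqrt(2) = (u + 1)*(u + 6*sqrt(2))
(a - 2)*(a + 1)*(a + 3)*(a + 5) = a^4 + 7*a^3 + 5*a^2 - 31*a - 30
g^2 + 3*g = g*(g + 3)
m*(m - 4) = m^2 - 4*m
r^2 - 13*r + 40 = (r - 8)*(r - 5)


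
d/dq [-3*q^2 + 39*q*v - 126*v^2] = -6*q + 39*v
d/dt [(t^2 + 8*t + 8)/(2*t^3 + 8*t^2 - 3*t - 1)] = (-2*t^4 - 32*t^3 - 115*t^2 - 130*t + 16)/(4*t^6 + 32*t^5 + 52*t^4 - 52*t^3 - 7*t^2 + 6*t + 1)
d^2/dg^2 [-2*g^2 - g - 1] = -4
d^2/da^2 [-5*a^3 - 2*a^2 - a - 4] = -30*a - 4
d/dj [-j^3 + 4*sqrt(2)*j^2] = j*(-3*j + 8*sqrt(2))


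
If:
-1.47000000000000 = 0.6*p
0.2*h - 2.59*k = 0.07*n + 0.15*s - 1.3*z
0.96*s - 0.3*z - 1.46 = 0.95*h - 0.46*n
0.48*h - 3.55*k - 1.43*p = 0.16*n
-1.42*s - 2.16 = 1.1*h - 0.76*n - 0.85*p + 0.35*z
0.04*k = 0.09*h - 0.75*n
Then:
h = -3.27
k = 0.56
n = -0.42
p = -2.45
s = -1.05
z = 1.48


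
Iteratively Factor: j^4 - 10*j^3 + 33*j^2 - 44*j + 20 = (j - 2)*(j^3 - 8*j^2 + 17*j - 10) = (j - 2)*(j - 1)*(j^2 - 7*j + 10) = (j - 2)^2*(j - 1)*(j - 5)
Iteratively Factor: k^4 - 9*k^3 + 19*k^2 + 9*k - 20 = (k - 1)*(k^3 - 8*k^2 + 11*k + 20) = (k - 4)*(k - 1)*(k^2 - 4*k - 5) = (k - 4)*(k - 1)*(k + 1)*(k - 5)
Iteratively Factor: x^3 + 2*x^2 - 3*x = (x + 3)*(x^2 - x) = x*(x + 3)*(x - 1)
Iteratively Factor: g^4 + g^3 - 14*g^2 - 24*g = (g)*(g^3 + g^2 - 14*g - 24) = g*(g + 2)*(g^2 - g - 12) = g*(g - 4)*(g + 2)*(g + 3)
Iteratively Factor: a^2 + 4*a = (a + 4)*(a)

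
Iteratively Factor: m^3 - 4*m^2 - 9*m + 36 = (m + 3)*(m^2 - 7*m + 12) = (m - 4)*(m + 3)*(m - 3)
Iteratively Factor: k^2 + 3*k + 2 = (k + 2)*(k + 1)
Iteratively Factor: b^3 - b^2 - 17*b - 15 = (b + 1)*(b^2 - 2*b - 15) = (b - 5)*(b + 1)*(b + 3)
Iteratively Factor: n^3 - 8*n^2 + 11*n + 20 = (n - 5)*(n^2 - 3*n - 4) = (n - 5)*(n + 1)*(n - 4)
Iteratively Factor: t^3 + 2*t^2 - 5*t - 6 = (t + 3)*(t^2 - t - 2) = (t + 1)*(t + 3)*(t - 2)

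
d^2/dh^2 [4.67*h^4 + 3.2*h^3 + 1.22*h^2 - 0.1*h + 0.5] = 56.04*h^2 + 19.2*h + 2.44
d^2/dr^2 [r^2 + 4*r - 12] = 2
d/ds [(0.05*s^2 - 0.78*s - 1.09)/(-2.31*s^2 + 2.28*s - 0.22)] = (-1.6878*s^2 - 5.0578*s + 2.6568)/(5.3361*s^4 - 10.5336*s^3 + 6.2148*s^2 - 1.0032*s + 0.0484)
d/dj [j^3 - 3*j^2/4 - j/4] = 3*j^2 - 3*j/2 - 1/4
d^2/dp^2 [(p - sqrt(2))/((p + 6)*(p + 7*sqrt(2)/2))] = 4*(4*(p + 6)^2*(p - sqrt(2)) - 2*(p + 6)^2*(2*p + 7*sqrt(2)) + 2*(p + 6)*(p - sqrt(2))*(2*p + 7*sqrt(2)) - (p + 6)*(2*p + 7*sqrt(2))^2 + (p - sqrt(2))*(2*p + 7*sqrt(2))^2)/((p + 6)^3*(2*p + 7*sqrt(2))^3)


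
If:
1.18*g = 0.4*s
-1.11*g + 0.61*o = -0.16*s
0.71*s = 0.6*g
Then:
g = 0.00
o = 0.00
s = 0.00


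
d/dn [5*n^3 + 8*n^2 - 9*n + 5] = 15*n^2 + 16*n - 9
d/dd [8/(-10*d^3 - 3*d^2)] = 48*(5*d + 1)/(d^3*(10*d + 3)^2)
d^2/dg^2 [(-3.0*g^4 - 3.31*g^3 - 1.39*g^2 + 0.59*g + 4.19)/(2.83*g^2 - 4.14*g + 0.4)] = (-48.0534*g^6 + 210.8916*g^5 - 328.8888*g^4 - 49.602846*g^3 + 237.912786*g^2 - 301.730148*g + 135.652968)/(22.665187*g^6 - 99.470538*g^5 + 155.125884*g^4 - 99.076824*g^3 + 21.92592*g^2 - 1.9872*g + 0.064)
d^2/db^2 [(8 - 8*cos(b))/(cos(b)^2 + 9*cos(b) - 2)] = 16*(9*(1 - cos(2*b))^2*cos(b) - 13*(1 - cos(2*b))^2 + 59*cos(b) - 182*cos(2*b) - 9*cos(3*b) - 2*cos(5*b) + 390)/(18*cos(b) + cos(2*b) - 3)^3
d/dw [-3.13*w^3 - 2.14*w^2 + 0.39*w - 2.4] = -9.39*w^2 - 4.28*w + 0.39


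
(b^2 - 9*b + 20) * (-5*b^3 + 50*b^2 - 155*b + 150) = -5*b^5 + 95*b^4 - 705*b^3 + 2545*b^2 - 4450*b + 3000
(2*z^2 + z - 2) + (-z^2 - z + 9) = z^2 + 7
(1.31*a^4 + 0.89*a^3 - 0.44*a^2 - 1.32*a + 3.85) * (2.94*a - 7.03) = 3.8514*a^5 - 6.5927*a^4 - 7.5503*a^3 - 0.7876*a^2 + 20.5986*a - 27.0655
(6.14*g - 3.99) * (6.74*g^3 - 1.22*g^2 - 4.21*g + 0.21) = 41.3836*g^4 - 34.3834*g^3 - 20.9816*g^2 + 18.0873*g - 0.8379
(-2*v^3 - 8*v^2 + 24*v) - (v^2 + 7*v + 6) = -2*v^3 - 9*v^2 + 17*v - 6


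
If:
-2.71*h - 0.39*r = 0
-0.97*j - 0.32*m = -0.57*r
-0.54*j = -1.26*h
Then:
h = -0.143911439114391*r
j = -0.335793357933579*r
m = 2.79912361623616*r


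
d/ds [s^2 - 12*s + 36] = 2*s - 12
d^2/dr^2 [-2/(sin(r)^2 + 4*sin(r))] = 4*(2*sin(r) + 6 + 5/sin(r) - 12/sin(r)^2 - 16/sin(r)^3)/(sin(r) + 4)^3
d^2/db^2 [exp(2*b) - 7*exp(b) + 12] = (4*exp(b) - 7)*exp(b)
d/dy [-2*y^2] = -4*y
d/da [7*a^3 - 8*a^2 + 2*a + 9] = 21*a^2 - 16*a + 2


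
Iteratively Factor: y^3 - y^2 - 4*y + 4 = (y + 2)*(y^2 - 3*y + 2) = (y - 1)*(y + 2)*(y - 2)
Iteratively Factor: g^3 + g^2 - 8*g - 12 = (g + 2)*(g^2 - g - 6) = (g - 3)*(g + 2)*(g + 2)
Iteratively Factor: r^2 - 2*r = (r)*(r - 2)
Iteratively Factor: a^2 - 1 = (a + 1)*(a - 1)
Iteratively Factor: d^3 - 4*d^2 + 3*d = (d)*(d^2 - 4*d + 3) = d*(d - 1)*(d - 3)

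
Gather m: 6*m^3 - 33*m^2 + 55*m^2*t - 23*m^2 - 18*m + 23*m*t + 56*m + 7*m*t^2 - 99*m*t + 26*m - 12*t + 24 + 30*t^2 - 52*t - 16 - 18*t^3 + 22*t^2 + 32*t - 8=6*m^3 + m^2*(55*t - 56) + m*(7*t^2 - 76*t + 64) - 18*t^3 + 52*t^2 - 32*t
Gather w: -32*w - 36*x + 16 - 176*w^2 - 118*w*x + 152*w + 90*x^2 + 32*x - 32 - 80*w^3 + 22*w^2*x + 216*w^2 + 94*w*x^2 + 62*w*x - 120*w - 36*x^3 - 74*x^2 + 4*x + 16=-80*w^3 + w^2*(22*x + 40) + w*(94*x^2 - 56*x) - 36*x^3 + 16*x^2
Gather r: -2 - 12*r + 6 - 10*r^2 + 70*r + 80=-10*r^2 + 58*r + 84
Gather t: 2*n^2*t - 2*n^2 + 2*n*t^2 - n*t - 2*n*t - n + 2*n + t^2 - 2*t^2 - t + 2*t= -2*n^2 + n + t^2*(2*n - 1) + t*(2*n^2 - 3*n + 1)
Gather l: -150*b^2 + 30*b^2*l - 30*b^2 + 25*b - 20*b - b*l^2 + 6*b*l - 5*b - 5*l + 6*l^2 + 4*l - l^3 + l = -180*b^2 - l^3 + l^2*(6 - b) + l*(30*b^2 + 6*b)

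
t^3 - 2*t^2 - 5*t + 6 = (t - 3)*(t - 1)*(t + 2)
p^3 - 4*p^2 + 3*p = p*(p - 3)*(p - 1)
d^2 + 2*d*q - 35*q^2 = (d - 5*q)*(d + 7*q)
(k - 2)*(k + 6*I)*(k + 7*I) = k^3 - 2*k^2 + 13*I*k^2 - 42*k - 26*I*k + 84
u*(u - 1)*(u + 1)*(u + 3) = u^4 + 3*u^3 - u^2 - 3*u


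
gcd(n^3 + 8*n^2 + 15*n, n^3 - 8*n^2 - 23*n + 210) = n + 5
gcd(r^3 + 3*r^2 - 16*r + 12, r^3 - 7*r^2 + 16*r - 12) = r - 2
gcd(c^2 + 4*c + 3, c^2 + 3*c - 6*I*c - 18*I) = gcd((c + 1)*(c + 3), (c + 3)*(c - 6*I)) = c + 3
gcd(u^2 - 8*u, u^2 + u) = u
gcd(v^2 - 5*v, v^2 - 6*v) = v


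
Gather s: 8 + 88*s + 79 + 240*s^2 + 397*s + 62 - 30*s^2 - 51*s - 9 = 210*s^2 + 434*s + 140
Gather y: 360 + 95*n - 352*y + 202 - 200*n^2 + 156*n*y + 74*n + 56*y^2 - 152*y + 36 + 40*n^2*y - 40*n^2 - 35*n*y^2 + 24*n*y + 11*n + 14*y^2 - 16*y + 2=-240*n^2 + 180*n + y^2*(70 - 35*n) + y*(40*n^2 + 180*n - 520) + 600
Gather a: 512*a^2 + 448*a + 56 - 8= 512*a^2 + 448*a + 48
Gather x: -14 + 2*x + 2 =2*x - 12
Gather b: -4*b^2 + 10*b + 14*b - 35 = -4*b^2 + 24*b - 35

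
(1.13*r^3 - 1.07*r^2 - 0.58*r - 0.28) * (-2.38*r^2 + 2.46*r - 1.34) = -2.6894*r^5 + 5.3264*r^4 - 2.766*r^3 + 0.6734*r^2 + 0.0883999999999999*r + 0.3752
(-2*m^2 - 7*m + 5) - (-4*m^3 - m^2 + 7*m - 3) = 4*m^3 - m^2 - 14*m + 8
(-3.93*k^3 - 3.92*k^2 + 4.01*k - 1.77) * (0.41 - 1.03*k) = 4.0479*k^4 + 2.4263*k^3 - 5.7375*k^2 + 3.4672*k - 0.7257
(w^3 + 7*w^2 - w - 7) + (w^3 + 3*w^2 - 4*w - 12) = 2*w^3 + 10*w^2 - 5*w - 19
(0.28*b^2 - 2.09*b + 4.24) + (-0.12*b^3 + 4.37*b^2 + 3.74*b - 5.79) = -0.12*b^3 + 4.65*b^2 + 1.65*b - 1.55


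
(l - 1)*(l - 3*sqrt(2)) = l^2 - 3*sqrt(2)*l - l + 3*sqrt(2)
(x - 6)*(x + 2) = x^2 - 4*x - 12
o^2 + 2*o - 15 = (o - 3)*(o + 5)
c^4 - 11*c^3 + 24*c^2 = c^2*(c - 8)*(c - 3)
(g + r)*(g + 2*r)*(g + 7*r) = g^3 + 10*g^2*r + 23*g*r^2 + 14*r^3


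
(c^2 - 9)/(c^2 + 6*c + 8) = (c^2 - 9)/(c^2 + 6*c + 8)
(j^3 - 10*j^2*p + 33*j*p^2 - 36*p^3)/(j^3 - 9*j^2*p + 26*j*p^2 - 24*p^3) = (-j + 3*p)/(-j + 2*p)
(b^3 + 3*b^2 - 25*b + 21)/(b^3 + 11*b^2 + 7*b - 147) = (b - 1)/(b + 7)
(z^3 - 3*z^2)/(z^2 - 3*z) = z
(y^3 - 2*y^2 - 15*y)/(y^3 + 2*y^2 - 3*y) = (y - 5)/(y - 1)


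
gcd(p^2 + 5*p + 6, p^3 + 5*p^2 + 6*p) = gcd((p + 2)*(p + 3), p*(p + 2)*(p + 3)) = p^2 + 5*p + 6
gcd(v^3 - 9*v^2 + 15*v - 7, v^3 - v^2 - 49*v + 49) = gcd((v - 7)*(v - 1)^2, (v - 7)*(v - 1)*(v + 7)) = v^2 - 8*v + 7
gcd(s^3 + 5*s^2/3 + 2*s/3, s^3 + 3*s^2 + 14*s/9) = s^2 + 2*s/3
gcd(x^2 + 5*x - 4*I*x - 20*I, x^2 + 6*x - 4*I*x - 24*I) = x - 4*I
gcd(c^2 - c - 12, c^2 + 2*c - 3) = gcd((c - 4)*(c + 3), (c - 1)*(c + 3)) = c + 3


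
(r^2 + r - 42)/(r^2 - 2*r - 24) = (r + 7)/(r + 4)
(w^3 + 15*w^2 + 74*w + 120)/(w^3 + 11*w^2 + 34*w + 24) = (w + 5)/(w + 1)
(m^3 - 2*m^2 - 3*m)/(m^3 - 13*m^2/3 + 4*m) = 3*(m + 1)/(3*m - 4)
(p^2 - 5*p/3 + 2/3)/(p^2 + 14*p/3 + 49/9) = 3*(3*p^2 - 5*p + 2)/(9*p^2 + 42*p + 49)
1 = 1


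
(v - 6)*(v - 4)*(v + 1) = v^3 - 9*v^2 + 14*v + 24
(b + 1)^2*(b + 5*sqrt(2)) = b^3 + 2*b^2 + 5*sqrt(2)*b^2 + b + 10*sqrt(2)*b + 5*sqrt(2)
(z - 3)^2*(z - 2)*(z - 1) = z^4 - 9*z^3 + 29*z^2 - 39*z + 18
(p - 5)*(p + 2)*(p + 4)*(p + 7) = p^4 + 8*p^3 - 15*p^2 - 194*p - 280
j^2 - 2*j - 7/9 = (j - 7/3)*(j + 1/3)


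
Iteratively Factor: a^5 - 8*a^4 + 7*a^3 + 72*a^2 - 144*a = (a)*(a^4 - 8*a^3 + 7*a^2 + 72*a - 144) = a*(a - 4)*(a^3 - 4*a^2 - 9*a + 36) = a*(a - 4)^2*(a^2 - 9) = a*(a - 4)^2*(a + 3)*(a - 3)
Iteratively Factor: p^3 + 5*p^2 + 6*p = (p)*(p^2 + 5*p + 6) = p*(p + 3)*(p + 2)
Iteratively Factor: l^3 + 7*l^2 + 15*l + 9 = (l + 3)*(l^2 + 4*l + 3) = (l + 3)^2*(l + 1)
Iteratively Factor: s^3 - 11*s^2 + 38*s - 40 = (s - 5)*(s^2 - 6*s + 8) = (s - 5)*(s - 2)*(s - 4)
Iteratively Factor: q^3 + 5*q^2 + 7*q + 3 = (q + 1)*(q^2 + 4*q + 3) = (q + 1)^2*(q + 3)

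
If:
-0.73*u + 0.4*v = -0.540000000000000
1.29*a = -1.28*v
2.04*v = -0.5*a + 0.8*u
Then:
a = -0.53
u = 1.03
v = 0.54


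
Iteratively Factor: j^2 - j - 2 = (j - 2)*(j + 1)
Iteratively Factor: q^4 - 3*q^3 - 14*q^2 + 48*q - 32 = (q + 4)*(q^3 - 7*q^2 + 14*q - 8) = (q - 1)*(q + 4)*(q^2 - 6*q + 8) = (q - 2)*(q - 1)*(q + 4)*(q - 4)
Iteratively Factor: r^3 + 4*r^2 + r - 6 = (r - 1)*(r^2 + 5*r + 6) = (r - 1)*(r + 3)*(r + 2)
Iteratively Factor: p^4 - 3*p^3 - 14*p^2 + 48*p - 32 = (p - 1)*(p^3 - 2*p^2 - 16*p + 32) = (p - 4)*(p - 1)*(p^2 + 2*p - 8) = (p - 4)*(p - 1)*(p + 4)*(p - 2)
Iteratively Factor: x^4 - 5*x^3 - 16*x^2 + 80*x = (x)*(x^3 - 5*x^2 - 16*x + 80) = x*(x - 5)*(x^2 - 16) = x*(x - 5)*(x + 4)*(x - 4)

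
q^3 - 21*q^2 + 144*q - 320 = (q - 8)^2*(q - 5)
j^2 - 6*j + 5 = (j - 5)*(j - 1)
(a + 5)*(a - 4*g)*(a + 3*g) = a^3 - a^2*g + 5*a^2 - 12*a*g^2 - 5*a*g - 60*g^2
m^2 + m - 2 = (m - 1)*(m + 2)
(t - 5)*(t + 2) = t^2 - 3*t - 10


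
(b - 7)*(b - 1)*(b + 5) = b^3 - 3*b^2 - 33*b + 35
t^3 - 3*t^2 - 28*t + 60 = (t - 6)*(t - 2)*(t + 5)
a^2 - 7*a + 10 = (a - 5)*(a - 2)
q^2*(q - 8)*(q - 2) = q^4 - 10*q^3 + 16*q^2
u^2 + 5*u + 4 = (u + 1)*(u + 4)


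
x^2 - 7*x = x*(x - 7)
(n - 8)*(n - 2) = n^2 - 10*n + 16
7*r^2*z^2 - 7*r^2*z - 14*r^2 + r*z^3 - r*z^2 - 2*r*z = (7*r + z)*(z - 2)*(r*z + r)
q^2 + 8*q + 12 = (q + 2)*(q + 6)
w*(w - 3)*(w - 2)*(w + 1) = w^4 - 4*w^3 + w^2 + 6*w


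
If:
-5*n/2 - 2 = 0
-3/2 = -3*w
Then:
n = -4/5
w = 1/2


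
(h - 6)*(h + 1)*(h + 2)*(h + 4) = h^4 + h^3 - 28*h^2 - 76*h - 48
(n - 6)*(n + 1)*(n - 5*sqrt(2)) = n^3 - 5*sqrt(2)*n^2 - 5*n^2 - 6*n + 25*sqrt(2)*n + 30*sqrt(2)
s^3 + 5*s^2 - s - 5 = (s - 1)*(s + 1)*(s + 5)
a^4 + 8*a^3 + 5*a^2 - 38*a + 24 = (a - 1)^2*(a + 4)*(a + 6)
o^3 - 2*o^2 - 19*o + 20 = (o - 5)*(o - 1)*(o + 4)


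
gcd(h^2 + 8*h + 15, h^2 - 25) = h + 5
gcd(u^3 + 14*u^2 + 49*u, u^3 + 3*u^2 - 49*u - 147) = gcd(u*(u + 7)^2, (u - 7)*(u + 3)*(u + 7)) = u + 7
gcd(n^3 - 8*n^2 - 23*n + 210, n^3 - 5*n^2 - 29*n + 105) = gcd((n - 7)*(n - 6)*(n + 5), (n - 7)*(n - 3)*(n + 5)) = n^2 - 2*n - 35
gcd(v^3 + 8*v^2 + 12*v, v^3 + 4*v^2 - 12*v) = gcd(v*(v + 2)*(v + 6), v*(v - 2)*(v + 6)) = v^2 + 6*v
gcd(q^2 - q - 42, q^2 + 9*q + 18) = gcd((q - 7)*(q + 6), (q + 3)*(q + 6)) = q + 6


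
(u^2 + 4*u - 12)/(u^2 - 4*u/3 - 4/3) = 3*(u + 6)/(3*u + 2)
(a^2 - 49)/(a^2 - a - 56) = (a - 7)/(a - 8)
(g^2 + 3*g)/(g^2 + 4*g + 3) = g/(g + 1)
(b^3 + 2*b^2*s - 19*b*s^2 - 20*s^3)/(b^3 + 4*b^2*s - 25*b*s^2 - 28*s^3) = (b + 5*s)/(b + 7*s)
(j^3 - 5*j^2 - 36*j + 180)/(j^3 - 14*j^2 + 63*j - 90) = (j + 6)/(j - 3)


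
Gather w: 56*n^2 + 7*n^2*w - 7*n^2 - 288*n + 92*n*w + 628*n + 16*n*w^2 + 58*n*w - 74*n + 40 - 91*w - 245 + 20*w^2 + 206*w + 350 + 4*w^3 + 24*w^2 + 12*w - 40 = 49*n^2 + 266*n + 4*w^3 + w^2*(16*n + 44) + w*(7*n^2 + 150*n + 127) + 105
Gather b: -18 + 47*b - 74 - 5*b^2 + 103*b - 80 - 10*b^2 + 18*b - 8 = -15*b^2 + 168*b - 180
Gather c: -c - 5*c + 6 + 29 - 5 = 30 - 6*c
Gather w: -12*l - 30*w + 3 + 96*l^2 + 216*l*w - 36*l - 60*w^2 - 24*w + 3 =96*l^2 - 48*l - 60*w^2 + w*(216*l - 54) + 6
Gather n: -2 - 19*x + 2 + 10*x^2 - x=10*x^2 - 20*x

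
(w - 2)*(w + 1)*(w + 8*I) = w^3 - w^2 + 8*I*w^2 - 2*w - 8*I*w - 16*I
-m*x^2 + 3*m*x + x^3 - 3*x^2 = x*(-m + x)*(x - 3)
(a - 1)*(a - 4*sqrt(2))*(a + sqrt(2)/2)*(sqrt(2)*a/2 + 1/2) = sqrt(2)*a^4/2 - 3*a^3 - sqrt(2)*a^3/2 - 15*sqrt(2)*a^2/4 + 3*a^2 - 2*a + 15*sqrt(2)*a/4 + 2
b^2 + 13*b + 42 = (b + 6)*(b + 7)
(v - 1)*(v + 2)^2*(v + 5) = v^4 + 8*v^3 + 15*v^2 - 4*v - 20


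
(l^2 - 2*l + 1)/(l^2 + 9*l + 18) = (l^2 - 2*l + 1)/(l^2 + 9*l + 18)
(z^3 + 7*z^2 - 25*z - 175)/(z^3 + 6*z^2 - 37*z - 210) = (z - 5)/(z - 6)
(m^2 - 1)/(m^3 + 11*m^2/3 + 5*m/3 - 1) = 3*(m - 1)/(3*m^2 + 8*m - 3)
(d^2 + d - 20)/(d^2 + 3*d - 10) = (d - 4)/(d - 2)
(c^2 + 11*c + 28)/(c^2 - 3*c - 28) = (c + 7)/(c - 7)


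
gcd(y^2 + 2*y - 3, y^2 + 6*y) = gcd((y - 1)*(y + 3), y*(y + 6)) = 1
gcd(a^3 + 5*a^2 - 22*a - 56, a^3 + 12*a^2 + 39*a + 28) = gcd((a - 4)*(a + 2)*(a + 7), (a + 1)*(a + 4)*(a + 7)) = a + 7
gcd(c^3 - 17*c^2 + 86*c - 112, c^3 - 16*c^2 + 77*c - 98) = c^2 - 9*c + 14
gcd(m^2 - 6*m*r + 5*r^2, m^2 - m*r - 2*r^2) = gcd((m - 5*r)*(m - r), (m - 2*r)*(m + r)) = 1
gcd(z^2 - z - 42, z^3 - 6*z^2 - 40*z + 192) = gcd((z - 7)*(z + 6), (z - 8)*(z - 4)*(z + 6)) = z + 6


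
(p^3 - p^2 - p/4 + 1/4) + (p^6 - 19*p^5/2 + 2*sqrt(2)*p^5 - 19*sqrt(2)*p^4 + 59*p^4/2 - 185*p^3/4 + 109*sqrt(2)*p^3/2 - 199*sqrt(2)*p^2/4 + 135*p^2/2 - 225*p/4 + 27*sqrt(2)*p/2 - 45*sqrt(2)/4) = p^6 - 19*p^5/2 + 2*sqrt(2)*p^5 - 19*sqrt(2)*p^4 + 59*p^4/2 - 181*p^3/4 + 109*sqrt(2)*p^3/2 - 199*sqrt(2)*p^2/4 + 133*p^2/2 - 113*p/2 + 27*sqrt(2)*p/2 - 45*sqrt(2)/4 + 1/4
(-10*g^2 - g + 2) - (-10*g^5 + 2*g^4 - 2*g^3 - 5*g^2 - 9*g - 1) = 10*g^5 - 2*g^4 + 2*g^3 - 5*g^2 + 8*g + 3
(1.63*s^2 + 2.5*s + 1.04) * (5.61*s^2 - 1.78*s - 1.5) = 9.1443*s^4 + 11.1236*s^3 - 1.0606*s^2 - 5.6012*s - 1.56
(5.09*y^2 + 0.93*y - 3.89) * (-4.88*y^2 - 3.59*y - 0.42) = -24.8392*y^4 - 22.8115*y^3 + 13.5067*y^2 + 13.5745*y + 1.6338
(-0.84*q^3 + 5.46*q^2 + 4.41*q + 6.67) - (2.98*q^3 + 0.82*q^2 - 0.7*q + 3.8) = -3.82*q^3 + 4.64*q^2 + 5.11*q + 2.87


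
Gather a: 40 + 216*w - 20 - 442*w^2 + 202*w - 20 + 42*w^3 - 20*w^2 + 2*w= 42*w^3 - 462*w^2 + 420*w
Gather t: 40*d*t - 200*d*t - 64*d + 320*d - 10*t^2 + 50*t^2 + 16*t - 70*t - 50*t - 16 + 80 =256*d + 40*t^2 + t*(-160*d - 104) + 64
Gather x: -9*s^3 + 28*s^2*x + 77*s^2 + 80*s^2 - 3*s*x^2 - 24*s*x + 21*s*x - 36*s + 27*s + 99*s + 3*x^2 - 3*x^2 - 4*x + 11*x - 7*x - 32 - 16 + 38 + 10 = -9*s^3 + 157*s^2 - 3*s*x^2 + 90*s + x*(28*s^2 - 3*s)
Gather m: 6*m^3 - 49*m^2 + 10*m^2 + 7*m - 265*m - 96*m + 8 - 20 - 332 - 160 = 6*m^3 - 39*m^2 - 354*m - 504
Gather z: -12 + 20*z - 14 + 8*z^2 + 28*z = 8*z^2 + 48*z - 26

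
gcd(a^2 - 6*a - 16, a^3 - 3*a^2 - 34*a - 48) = a^2 - 6*a - 16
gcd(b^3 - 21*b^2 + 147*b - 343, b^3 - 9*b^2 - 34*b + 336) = b - 7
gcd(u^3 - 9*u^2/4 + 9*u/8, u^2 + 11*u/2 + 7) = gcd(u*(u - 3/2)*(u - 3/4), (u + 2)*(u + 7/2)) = 1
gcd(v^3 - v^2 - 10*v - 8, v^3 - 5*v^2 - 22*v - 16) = v^2 + 3*v + 2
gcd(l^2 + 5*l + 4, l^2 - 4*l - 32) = l + 4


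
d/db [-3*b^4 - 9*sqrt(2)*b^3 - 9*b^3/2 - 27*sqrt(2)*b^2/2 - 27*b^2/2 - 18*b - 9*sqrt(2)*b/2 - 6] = -12*b^3 - 27*sqrt(2)*b^2 - 27*b^2/2 - 27*sqrt(2)*b - 27*b - 18 - 9*sqrt(2)/2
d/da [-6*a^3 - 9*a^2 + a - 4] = -18*a^2 - 18*a + 1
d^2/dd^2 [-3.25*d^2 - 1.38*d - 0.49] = -6.50000000000000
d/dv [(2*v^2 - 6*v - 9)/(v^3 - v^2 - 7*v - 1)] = (-2*v^4 + 12*v^3 + 7*v^2 - 22*v - 57)/(v^6 - 2*v^5 - 13*v^4 + 12*v^3 + 51*v^2 + 14*v + 1)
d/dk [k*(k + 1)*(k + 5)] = 3*k^2 + 12*k + 5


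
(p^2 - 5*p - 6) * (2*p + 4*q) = 2*p^3 + 4*p^2*q - 10*p^2 - 20*p*q - 12*p - 24*q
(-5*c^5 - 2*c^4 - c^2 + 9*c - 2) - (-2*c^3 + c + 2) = -5*c^5 - 2*c^4 + 2*c^3 - c^2 + 8*c - 4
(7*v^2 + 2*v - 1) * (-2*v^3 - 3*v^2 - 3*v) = -14*v^5 - 25*v^4 - 25*v^3 - 3*v^2 + 3*v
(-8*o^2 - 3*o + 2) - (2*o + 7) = -8*o^2 - 5*o - 5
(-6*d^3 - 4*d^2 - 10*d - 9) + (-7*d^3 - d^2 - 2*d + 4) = -13*d^3 - 5*d^2 - 12*d - 5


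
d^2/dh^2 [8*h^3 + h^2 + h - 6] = 48*h + 2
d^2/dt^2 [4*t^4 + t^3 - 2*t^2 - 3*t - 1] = 48*t^2 + 6*t - 4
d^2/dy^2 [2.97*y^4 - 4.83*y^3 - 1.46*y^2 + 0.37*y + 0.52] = 35.64*y^2 - 28.98*y - 2.92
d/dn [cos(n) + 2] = -sin(n)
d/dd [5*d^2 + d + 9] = 10*d + 1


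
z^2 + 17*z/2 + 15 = (z + 5/2)*(z + 6)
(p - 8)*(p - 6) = p^2 - 14*p + 48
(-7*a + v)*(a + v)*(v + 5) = -7*a^2*v - 35*a^2 - 6*a*v^2 - 30*a*v + v^3 + 5*v^2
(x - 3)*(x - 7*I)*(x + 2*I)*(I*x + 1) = I*x^4 + 6*x^3 - 3*I*x^3 - 18*x^2 + 9*I*x^2 + 14*x - 27*I*x - 42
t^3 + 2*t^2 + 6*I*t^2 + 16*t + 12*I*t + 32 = (t + 2)*(t - 2*I)*(t + 8*I)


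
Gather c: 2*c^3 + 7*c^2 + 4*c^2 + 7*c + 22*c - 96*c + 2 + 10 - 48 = 2*c^3 + 11*c^2 - 67*c - 36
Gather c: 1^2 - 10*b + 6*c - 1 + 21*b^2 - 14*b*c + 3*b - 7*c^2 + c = 21*b^2 - 7*b - 7*c^2 + c*(7 - 14*b)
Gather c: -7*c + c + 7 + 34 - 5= 36 - 6*c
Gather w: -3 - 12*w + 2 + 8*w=-4*w - 1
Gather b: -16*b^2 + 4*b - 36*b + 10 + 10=-16*b^2 - 32*b + 20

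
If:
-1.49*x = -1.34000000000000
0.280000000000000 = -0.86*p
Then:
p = -0.33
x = 0.90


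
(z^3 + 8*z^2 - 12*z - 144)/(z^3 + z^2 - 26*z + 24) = (z + 6)/(z - 1)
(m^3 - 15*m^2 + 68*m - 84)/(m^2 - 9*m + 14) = m - 6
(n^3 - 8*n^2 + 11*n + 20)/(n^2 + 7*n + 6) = (n^2 - 9*n + 20)/(n + 6)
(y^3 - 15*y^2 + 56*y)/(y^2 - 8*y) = y - 7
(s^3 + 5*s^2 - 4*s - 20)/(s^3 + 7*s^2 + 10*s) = (s - 2)/s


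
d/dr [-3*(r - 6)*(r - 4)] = 30 - 6*r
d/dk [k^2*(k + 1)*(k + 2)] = k*(4*k^2 + 9*k + 4)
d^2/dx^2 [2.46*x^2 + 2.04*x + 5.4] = 4.92000000000000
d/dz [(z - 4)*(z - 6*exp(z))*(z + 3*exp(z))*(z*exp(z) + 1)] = (z - 4)*(z + 1)*(z - 6*exp(z))*(z + 3*exp(z))*exp(z) + (z - 4)*(z - 6*exp(z))*(z*exp(z) + 1)*(3*exp(z) + 1) - (z - 4)*(z + 3*exp(z))*(z*exp(z) + 1)*(6*exp(z) - 1) + (z - 6*exp(z))*(z + 3*exp(z))*(z*exp(z) + 1)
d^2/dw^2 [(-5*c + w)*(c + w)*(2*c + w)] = -4*c + 6*w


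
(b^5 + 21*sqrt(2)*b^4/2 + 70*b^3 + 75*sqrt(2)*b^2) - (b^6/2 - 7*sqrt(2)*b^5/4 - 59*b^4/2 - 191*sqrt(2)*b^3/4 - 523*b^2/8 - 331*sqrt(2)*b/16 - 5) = -b^6/2 + b^5 + 7*sqrt(2)*b^5/4 + 21*sqrt(2)*b^4/2 + 59*b^4/2 + 191*sqrt(2)*b^3/4 + 70*b^3 + 523*b^2/8 + 75*sqrt(2)*b^2 + 331*sqrt(2)*b/16 + 5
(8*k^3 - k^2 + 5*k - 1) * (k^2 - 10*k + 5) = 8*k^5 - 81*k^4 + 55*k^3 - 56*k^2 + 35*k - 5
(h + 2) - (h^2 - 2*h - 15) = -h^2 + 3*h + 17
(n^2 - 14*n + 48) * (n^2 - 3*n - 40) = n^4 - 17*n^3 + 50*n^2 + 416*n - 1920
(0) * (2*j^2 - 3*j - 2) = 0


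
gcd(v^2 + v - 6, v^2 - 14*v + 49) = 1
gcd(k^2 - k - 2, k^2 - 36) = 1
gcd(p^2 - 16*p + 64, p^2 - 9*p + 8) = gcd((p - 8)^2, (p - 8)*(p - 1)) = p - 8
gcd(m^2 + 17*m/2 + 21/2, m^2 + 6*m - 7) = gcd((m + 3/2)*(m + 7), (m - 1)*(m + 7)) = m + 7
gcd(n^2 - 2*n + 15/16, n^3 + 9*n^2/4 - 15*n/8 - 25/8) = n - 5/4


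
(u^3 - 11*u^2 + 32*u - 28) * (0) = 0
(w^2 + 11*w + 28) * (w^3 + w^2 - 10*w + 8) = w^5 + 12*w^4 + 29*w^3 - 74*w^2 - 192*w + 224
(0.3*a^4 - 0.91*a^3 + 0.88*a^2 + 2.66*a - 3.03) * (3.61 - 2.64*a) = -0.792*a^5 + 3.4854*a^4 - 5.6083*a^3 - 3.8456*a^2 + 17.6018*a - 10.9383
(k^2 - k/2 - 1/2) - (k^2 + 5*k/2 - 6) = 11/2 - 3*k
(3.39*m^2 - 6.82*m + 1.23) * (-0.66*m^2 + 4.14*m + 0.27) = -2.2374*m^4 + 18.5358*m^3 - 28.1313*m^2 + 3.2508*m + 0.3321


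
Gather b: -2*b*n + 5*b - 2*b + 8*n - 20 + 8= b*(3 - 2*n) + 8*n - 12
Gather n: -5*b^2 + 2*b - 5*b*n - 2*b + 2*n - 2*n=-5*b^2 - 5*b*n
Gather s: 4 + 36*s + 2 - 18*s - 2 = 18*s + 4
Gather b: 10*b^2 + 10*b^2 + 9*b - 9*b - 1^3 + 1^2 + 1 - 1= 20*b^2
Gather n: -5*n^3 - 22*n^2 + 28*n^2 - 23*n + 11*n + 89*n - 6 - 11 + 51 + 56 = -5*n^3 + 6*n^2 + 77*n + 90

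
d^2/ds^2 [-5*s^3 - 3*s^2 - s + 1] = -30*s - 6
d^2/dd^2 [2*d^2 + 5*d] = 4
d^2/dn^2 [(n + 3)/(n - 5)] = 16/(n - 5)^3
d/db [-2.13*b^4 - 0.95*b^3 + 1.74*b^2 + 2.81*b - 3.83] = -8.52*b^3 - 2.85*b^2 + 3.48*b + 2.81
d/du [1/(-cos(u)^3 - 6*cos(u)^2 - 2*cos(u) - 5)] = (3*sin(u)^2 - 12*cos(u) - 5)*sin(u)/(cos(u)^3 + 6*cos(u)^2 + 2*cos(u) + 5)^2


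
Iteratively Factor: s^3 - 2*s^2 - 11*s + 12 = (s + 3)*(s^2 - 5*s + 4) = (s - 4)*(s + 3)*(s - 1)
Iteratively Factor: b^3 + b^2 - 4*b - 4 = (b + 1)*(b^2 - 4) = (b + 1)*(b + 2)*(b - 2)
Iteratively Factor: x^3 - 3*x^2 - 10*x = (x)*(x^2 - 3*x - 10) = x*(x + 2)*(x - 5)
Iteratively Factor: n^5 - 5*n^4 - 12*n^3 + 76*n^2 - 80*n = (n - 2)*(n^4 - 3*n^3 - 18*n^2 + 40*n) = (n - 5)*(n - 2)*(n^3 + 2*n^2 - 8*n) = (n - 5)*(n - 2)^2*(n^2 + 4*n) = (n - 5)*(n - 2)^2*(n + 4)*(n)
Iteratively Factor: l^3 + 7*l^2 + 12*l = (l + 4)*(l^2 + 3*l) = (l + 3)*(l + 4)*(l)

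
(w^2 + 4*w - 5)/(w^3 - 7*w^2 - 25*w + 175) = (w - 1)/(w^2 - 12*w + 35)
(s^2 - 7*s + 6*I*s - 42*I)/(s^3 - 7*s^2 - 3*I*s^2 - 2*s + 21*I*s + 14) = (s + 6*I)/(s^2 - 3*I*s - 2)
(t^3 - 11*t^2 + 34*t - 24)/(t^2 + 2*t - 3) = (t^2 - 10*t + 24)/(t + 3)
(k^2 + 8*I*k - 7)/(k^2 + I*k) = (k + 7*I)/k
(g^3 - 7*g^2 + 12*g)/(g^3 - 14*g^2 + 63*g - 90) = g*(g - 4)/(g^2 - 11*g + 30)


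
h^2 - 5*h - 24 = (h - 8)*(h + 3)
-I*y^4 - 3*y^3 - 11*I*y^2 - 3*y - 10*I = (y - 5*I)*(y - I)*(y + 2*I)*(-I*y + 1)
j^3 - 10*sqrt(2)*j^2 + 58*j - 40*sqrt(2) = (j - 5*sqrt(2))*(j - 4*sqrt(2))*(j - sqrt(2))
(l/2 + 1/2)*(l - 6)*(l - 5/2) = l^3/2 - 15*l^2/4 + 13*l/4 + 15/2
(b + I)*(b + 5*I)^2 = b^3 + 11*I*b^2 - 35*b - 25*I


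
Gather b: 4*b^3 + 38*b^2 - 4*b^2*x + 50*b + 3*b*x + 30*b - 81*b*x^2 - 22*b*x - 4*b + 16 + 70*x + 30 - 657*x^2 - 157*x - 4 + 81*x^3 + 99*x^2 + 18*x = 4*b^3 + b^2*(38 - 4*x) + b*(-81*x^2 - 19*x + 76) + 81*x^3 - 558*x^2 - 69*x + 42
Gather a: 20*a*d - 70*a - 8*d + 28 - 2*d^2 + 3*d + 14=a*(20*d - 70) - 2*d^2 - 5*d + 42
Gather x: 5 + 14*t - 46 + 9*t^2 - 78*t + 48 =9*t^2 - 64*t + 7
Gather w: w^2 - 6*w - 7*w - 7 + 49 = w^2 - 13*w + 42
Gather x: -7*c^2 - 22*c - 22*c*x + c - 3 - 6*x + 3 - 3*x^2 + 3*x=-7*c^2 - 21*c - 3*x^2 + x*(-22*c - 3)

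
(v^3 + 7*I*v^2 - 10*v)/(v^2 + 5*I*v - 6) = v*(v + 5*I)/(v + 3*I)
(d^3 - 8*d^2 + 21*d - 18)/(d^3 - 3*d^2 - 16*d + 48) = (d^2 - 5*d + 6)/(d^2 - 16)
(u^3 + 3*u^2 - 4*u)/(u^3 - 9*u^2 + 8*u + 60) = u*(u^2 + 3*u - 4)/(u^3 - 9*u^2 + 8*u + 60)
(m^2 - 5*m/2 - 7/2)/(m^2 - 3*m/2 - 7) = (m + 1)/(m + 2)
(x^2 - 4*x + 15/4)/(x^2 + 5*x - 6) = (x^2 - 4*x + 15/4)/(x^2 + 5*x - 6)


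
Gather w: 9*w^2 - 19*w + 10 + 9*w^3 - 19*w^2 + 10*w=9*w^3 - 10*w^2 - 9*w + 10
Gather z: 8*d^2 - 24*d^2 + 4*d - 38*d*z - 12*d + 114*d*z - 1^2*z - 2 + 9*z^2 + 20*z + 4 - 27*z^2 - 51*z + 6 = -16*d^2 - 8*d - 18*z^2 + z*(76*d - 32) + 8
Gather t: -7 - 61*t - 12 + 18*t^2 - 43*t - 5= 18*t^2 - 104*t - 24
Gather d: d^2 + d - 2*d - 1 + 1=d^2 - d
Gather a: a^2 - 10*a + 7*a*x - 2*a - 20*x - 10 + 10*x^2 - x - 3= a^2 + a*(7*x - 12) + 10*x^2 - 21*x - 13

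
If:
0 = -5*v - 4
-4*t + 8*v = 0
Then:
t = -8/5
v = -4/5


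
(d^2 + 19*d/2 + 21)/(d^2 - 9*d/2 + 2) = (2*d^2 + 19*d + 42)/(2*d^2 - 9*d + 4)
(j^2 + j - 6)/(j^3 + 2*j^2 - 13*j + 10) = (j + 3)/(j^2 + 4*j - 5)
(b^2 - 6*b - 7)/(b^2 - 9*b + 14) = (b + 1)/(b - 2)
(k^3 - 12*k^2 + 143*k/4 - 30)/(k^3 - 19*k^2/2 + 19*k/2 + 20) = (k - 3/2)/(k + 1)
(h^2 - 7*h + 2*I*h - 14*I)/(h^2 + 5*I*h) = (h^2 + h*(-7 + 2*I) - 14*I)/(h*(h + 5*I))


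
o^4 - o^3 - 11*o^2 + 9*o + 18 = (o - 3)*(o - 2)*(o + 1)*(o + 3)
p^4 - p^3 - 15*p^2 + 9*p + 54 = (p - 3)^2*(p + 2)*(p + 3)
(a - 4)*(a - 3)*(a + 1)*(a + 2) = a^4 - 4*a^3 - 7*a^2 + 22*a + 24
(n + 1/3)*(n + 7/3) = n^2 + 8*n/3 + 7/9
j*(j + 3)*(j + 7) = j^3 + 10*j^2 + 21*j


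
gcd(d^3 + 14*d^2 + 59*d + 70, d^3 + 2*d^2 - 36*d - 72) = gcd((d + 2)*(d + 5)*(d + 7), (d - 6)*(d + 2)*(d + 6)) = d + 2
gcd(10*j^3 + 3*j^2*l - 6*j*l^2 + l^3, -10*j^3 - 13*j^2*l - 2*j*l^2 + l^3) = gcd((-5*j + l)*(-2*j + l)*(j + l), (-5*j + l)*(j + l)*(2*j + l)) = 5*j^2 + 4*j*l - l^2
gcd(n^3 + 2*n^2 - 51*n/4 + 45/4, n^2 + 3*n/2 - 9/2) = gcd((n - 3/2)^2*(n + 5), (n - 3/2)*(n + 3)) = n - 3/2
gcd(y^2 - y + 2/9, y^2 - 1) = 1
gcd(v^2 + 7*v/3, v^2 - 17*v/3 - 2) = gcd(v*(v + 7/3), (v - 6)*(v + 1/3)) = 1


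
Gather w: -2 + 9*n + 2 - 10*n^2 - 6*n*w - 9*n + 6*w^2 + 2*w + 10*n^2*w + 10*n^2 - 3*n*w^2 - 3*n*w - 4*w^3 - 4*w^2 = -4*w^3 + w^2*(2 - 3*n) + w*(10*n^2 - 9*n + 2)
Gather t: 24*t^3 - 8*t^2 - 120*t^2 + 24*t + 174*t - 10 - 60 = 24*t^3 - 128*t^2 + 198*t - 70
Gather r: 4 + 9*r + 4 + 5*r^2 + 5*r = 5*r^2 + 14*r + 8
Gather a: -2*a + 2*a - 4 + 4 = 0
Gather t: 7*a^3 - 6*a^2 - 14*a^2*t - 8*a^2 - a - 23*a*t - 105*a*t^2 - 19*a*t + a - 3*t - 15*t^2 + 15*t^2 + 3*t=7*a^3 - 14*a^2 - 105*a*t^2 + t*(-14*a^2 - 42*a)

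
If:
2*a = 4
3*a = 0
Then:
No Solution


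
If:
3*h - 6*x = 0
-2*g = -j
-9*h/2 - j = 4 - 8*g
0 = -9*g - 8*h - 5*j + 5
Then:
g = 109/267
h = -92/267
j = 218/267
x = -46/267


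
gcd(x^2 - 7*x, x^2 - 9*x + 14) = x - 7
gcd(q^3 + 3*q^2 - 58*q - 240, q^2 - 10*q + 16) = q - 8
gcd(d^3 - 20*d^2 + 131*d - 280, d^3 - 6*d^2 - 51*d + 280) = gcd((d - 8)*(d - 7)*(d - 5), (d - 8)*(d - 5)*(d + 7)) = d^2 - 13*d + 40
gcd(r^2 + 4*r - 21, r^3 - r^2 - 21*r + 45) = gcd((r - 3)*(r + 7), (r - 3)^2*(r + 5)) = r - 3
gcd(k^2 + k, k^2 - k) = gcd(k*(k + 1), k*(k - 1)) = k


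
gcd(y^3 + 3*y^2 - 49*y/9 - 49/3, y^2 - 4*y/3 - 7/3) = y - 7/3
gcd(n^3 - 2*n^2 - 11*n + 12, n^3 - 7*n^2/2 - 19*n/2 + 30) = n^2 - n - 12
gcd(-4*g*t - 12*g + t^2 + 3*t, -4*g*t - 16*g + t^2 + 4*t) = -4*g + t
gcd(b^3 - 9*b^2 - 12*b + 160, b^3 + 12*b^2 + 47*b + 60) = b + 4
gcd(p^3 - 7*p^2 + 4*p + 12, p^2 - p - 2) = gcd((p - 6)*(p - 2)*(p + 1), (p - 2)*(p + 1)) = p^2 - p - 2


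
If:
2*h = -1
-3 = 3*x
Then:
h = -1/2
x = -1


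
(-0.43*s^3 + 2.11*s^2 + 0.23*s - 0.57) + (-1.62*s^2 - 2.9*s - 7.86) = -0.43*s^3 + 0.49*s^2 - 2.67*s - 8.43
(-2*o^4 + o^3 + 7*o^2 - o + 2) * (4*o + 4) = -8*o^5 - 4*o^4 + 32*o^3 + 24*o^2 + 4*o + 8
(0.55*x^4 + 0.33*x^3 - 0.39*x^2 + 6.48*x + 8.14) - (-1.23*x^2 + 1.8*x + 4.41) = 0.55*x^4 + 0.33*x^3 + 0.84*x^2 + 4.68*x + 3.73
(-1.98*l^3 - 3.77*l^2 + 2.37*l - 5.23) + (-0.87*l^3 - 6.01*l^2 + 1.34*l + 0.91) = -2.85*l^3 - 9.78*l^2 + 3.71*l - 4.32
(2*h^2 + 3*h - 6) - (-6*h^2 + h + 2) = 8*h^2 + 2*h - 8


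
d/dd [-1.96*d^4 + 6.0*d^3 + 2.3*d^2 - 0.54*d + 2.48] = -7.84*d^3 + 18.0*d^2 + 4.6*d - 0.54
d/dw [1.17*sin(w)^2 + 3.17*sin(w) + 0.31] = (2.34*sin(w) + 3.17)*cos(w)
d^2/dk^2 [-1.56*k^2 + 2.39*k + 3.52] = -3.12000000000000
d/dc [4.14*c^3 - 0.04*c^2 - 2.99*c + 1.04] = 12.42*c^2 - 0.08*c - 2.99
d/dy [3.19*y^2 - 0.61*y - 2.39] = 6.38*y - 0.61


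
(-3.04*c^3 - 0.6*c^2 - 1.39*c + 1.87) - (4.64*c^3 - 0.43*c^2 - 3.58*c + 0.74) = -7.68*c^3 - 0.17*c^2 + 2.19*c + 1.13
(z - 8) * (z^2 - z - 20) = z^3 - 9*z^2 - 12*z + 160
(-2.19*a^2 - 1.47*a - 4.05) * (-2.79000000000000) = 6.1101*a^2 + 4.1013*a + 11.2995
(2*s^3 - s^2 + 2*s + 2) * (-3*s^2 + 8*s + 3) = -6*s^5 + 19*s^4 - 8*s^3 + 7*s^2 + 22*s + 6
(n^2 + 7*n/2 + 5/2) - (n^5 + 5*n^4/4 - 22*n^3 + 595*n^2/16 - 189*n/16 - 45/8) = -n^5 - 5*n^4/4 + 22*n^3 - 579*n^2/16 + 245*n/16 + 65/8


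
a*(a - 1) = a^2 - a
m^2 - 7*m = m*(m - 7)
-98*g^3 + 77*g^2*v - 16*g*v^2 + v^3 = (-7*g + v)^2*(-2*g + v)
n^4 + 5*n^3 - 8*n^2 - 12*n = n*(n - 2)*(n + 1)*(n + 6)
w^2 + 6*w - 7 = (w - 1)*(w + 7)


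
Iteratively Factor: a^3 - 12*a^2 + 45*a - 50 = (a - 2)*(a^2 - 10*a + 25) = (a - 5)*(a - 2)*(a - 5)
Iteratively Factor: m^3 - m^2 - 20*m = (m - 5)*(m^2 + 4*m) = m*(m - 5)*(m + 4)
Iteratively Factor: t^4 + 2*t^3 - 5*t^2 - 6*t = (t + 3)*(t^3 - t^2 - 2*t) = (t + 1)*(t + 3)*(t^2 - 2*t) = t*(t + 1)*(t + 3)*(t - 2)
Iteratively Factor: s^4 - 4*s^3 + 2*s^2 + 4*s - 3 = (s + 1)*(s^3 - 5*s^2 + 7*s - 3) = (s - 3)*(s + 1)*(s^2 - 2*s + 1) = (s - 3)*(s - 1)*(s + 1)*(s - 1)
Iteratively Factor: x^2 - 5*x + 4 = (x - 4)*(x - 1)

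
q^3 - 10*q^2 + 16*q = q*(q - 8)*(q - 2)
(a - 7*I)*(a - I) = a^2 - 8*I*a - 7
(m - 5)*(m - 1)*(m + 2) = m^3 - 4*m^2 - 7*m + 10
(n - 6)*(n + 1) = n^2 - 5*n - 6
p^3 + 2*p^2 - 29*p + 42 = (p - 3)*(p - 2)*(p + 7)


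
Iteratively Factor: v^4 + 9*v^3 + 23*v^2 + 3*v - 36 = (v + 3)*(v^3 + 6*v^2 + 5*v - 12) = (v + 3)^2*(v^2 + 3*v - 4) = (v + 3)^2*(v + 4)*(v - 1)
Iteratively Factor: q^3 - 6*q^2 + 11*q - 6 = (q - 3)*(q^2 - 3*q + 2) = (q - 3)*(q - 2)*(q - 1)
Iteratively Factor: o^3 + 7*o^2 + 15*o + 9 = (o + 1)*(o^2 + 6*o + 9) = (o + 1)*(o + 3)*(o + 3)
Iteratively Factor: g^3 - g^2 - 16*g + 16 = (g - 4)*(g^2 + 3*g - 4) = (g - 4)*(g + 4)*(g - 1)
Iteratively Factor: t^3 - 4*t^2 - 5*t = (t + 1)*(t^2 - 5*t) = (t - 5)*(t + 1)*(t)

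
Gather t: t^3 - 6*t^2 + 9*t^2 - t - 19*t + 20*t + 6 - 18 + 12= t^3 + 3*t^2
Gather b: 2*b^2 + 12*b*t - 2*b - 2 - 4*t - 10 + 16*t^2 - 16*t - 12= 2*b^2 + b*(12*t - 2) + 16*t^2 - 20*t - 24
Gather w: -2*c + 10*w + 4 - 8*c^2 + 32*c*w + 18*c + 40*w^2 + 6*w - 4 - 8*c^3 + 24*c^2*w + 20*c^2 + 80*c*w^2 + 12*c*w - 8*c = -8*c^3 + 12*c^2 + 8*c + w^2*(80*c + 40) + w*(24*c^2 + 44*c + 16)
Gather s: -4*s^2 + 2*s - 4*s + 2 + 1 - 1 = -4*s^2 - 2*s + 2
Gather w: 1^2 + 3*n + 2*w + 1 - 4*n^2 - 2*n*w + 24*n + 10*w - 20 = -4*n^2 + 27*n + w*(12 - 2*n) - 18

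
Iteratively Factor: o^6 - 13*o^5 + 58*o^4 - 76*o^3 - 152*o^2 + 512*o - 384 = (o - 4)*(o^5 - 9*o^4 + 22*o^3 + 12*o^2 - 104*o + 96) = (o - 4)*(o - 3)*(o^4 - 6*o^3 + 4*o^2 + 24*o - 32) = (o - 4)*(o - 3)*(o - 2)*(o^3 - 4*o^2 - 4*o + 16) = (o - 4)*(o - 3)*(o - 2)*(o + 2)*(o^2 - 6*o + 8) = (o - 4)*(o - 3)*(o - 2)^2*(o + 2)*(o - 4)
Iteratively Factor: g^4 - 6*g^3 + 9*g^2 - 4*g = (g - 1)*(g^3 - 5*g^2 + 4*g) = (g - 4)*(g - 1)*(g^2 - g) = g*(g - 4)*(g - 1)*(g - 1)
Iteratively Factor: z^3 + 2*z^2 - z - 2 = (z - 1)*(z^2 + 3*z + 2) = (z - 1)*(z + 2)*(z + 1)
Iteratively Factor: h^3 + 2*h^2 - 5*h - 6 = (h + 3)*(h^2 - h - 2) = (h - 2)*(h + 3)*(h + 1)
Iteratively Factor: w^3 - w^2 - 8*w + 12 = (w - 2)*(w^2 + w - 6) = (w - 2)*(w + 3)*(w - 2)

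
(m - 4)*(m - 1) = m^2 - 5*m + 4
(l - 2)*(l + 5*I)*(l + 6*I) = l^3 - 2*l^2 + 11*I*l^2 - 30*l - 22*I*l + 60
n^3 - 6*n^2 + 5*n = n*(n - 5)*(n - 1)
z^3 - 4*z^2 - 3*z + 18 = (z - 3)^2*(z + 2)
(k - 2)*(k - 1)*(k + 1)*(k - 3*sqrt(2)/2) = k^4 - 3*sqrt(2)*k^3/2 - 2*k^3 - k^2 + 3*sqrt(2)*k^2 + 2*k + 3*sqrt(2)*k/2 - 3*sqrt(2)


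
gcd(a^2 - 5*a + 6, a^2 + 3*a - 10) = a - 2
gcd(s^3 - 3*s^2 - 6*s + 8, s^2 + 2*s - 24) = s - 4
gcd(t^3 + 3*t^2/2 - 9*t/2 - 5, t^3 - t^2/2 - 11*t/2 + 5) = t^2 + t/2 - 5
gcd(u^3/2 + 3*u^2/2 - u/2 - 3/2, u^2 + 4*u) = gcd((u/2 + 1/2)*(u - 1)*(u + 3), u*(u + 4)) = 1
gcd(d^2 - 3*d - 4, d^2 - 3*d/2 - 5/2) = d + 1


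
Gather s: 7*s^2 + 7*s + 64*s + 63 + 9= 7*s^2 + 71*s + 72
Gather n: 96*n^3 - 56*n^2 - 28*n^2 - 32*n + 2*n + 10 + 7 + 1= 96*n^3 - 84*n^2 - 30*n + 18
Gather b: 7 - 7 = 0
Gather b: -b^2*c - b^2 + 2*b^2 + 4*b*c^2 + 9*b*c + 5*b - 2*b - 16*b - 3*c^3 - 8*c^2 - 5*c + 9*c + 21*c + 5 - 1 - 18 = b^2*(1 - c) + b*(4*c^2 + 9*c - 13) - 3*c^3 - 8*c^2 + 25*c - 14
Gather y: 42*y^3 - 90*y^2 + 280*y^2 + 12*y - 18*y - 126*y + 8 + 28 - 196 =42*y^3 + 190*y^2 - 132*y - 160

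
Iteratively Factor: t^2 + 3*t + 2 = (t + 1)*(t + 2)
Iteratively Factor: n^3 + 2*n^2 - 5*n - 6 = (n + 3)*(n^2 - n - 2) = (n + 1)*(n + 3)*(n - 2)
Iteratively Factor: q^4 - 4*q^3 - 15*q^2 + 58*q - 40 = (q - 2)*(q^3 - 2*q^2 - 19*q + 20) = (q - 2)*(q + 4)*(q^2 - 6*q + 5) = (q - 2)*(q - 1)*(q + 4)*(q - 5)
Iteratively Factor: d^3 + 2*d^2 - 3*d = (d + 3)*(d^2 - d) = (d - 1)*(d + 3)*(d)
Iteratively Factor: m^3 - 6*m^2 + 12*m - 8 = (m - 2)*(m^2 - 4*m + 4) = (m - 2)^2*(m - 2)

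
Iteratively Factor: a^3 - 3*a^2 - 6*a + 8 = (a - 1)*(a^2 - 2*a - 8) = (a - 1)*(a + 2)*(a - 4)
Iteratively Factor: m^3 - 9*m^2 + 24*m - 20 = (m - 5)*(m^2 - 4*m + 4) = (m - 5)*(m - 2)*(m - 2)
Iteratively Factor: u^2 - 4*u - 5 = (u - 5)*(u + 1)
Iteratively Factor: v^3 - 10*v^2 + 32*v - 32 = (v - 2)*(v^2 - 8*v + 16) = (v - 4)*(v - 2)*(v - 4)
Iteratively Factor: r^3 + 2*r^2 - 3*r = (r)*(r^2 + 2*r - 3) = r*(r - 1)*(r + 3)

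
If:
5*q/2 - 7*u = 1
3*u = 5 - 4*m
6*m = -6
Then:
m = -1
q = 44/5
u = 3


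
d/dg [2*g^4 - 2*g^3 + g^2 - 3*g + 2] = 8*g^3 - 6*g^2 + 2*g - 3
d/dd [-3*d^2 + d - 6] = 1 - 6*d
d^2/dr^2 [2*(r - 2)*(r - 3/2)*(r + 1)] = 12*r - 10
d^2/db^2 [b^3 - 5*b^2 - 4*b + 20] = 6*b - 10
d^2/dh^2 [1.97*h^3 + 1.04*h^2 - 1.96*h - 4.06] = 11.82*h + 2.08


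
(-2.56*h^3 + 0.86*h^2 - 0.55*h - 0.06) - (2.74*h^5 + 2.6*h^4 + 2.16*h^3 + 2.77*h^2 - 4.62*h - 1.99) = -2.74*h^5 - 2.6*h^4 - 4.72*h^3 - 1.91*h^2 + 4.07*h + 1.93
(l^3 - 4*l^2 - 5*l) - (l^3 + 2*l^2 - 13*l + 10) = -6*l^2 + 8*l - 10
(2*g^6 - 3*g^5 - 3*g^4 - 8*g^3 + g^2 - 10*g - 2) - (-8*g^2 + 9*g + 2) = 2*g^6 - 3*g^5 - 3*g^4 - 8*g^3 + 9*g^2 - 19*g - 4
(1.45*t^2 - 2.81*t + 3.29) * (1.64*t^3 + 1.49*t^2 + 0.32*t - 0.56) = 2.378*t^5 - 2.4479*t^4 + 1.6727*t^3 + 3.1909*t^2 + 2.6264*t - 1.8424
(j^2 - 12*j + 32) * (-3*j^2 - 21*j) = -3*j^4 + 15*j^3 + 156*j^2 - 672*j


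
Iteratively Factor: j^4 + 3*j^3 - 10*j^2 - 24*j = (j)*(j^3 + 3*j^2 - 10*j - 24) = j*(j + 2)*(j^2 + j - 12) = j*(j + 2)*(j + 4)*(j - 3)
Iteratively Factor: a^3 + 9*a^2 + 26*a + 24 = (a + 4)*(a^2 + 5*a + 6) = (a + 2)*(a + 4)*(a + 3)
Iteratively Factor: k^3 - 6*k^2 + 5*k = (k)*(k^2 - 6*k + 5) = k*(k - 1)*(k - 5)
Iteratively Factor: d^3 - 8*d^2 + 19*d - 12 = (d - 4)*(d^2 - 4*d + 3) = (d - 4)*(d - 1)*(d - 3)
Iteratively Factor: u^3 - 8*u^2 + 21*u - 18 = (u - 3)*(u^2 - 5*u + 6) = (u - 3)*(u - 2)*(u - 3)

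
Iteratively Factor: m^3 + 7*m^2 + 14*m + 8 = (m + 1)*(m^2 + 6*m + 8) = (m + 1)*(m + 2)*(m + 4)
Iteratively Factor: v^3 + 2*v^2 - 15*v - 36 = (v - 4)*(v^2 + 6*v + 9) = (v - 4)*(v + 3)*(v + 3)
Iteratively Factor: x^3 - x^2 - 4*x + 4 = (x - 1)*(x^2 - 4) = (x - 2)*(x - 1)*(x + 2)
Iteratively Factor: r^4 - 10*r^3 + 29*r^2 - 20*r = (r)*(r^3 - 10*r^2 + 29*r - 20) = r*(r - 1)*(r^2 - 9*r + 20) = r*(r - 4)*(r - 1)*(r - 5)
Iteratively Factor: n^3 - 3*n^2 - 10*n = (n)*(n^2 - 3*n - 10) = n*(n + 2)*(n - 5)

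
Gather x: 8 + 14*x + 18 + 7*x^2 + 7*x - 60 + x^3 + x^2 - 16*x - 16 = x^3 + 8*x^2 + 5*x - 50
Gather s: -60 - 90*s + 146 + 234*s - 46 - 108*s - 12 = 36*s + 28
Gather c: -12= -12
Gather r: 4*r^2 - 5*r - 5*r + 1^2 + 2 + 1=4*r^2 - 10*r + 4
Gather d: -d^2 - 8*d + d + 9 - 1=-d^2 - 7*d + 8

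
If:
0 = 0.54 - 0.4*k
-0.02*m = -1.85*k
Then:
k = 1.35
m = 124.88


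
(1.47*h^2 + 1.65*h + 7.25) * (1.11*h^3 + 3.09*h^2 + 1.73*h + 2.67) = 1.6317*h^5 + 6.3738*h^4 + 15.6891*h^3 + 29.1819*h^2 + 16.948*h + 19.3575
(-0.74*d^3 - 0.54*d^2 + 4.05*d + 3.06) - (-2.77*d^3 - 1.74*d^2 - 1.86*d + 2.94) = 2.03*d^3 + 1.2*d^2 + 5.91*d + 0.12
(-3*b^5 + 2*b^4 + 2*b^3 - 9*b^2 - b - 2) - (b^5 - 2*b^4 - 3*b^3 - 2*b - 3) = -4*b^5 + 4*b^4 + 5*b^3 - 9*b^2 + b + 1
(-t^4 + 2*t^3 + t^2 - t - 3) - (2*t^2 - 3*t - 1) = -t^4 + 2*t^3 - t^2 + 2*t - 2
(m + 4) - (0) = m + 4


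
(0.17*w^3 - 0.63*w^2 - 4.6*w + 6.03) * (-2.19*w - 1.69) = -0.3723*w^4 + 1.0924*w^3 + 11.1387*w^2 - 5.4317*w - 10.1907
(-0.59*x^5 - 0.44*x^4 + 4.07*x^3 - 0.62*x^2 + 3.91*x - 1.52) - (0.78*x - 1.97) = -0.59*x^5 - 0.44*x^4 + 4.07*x^3 - 0.62*x^2 + 3.13*x + 0.45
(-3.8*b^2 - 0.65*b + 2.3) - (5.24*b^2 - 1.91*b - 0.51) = -9.04*b^2 + 1.26*b + 2.81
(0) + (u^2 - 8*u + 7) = u^2 - 8*u + 7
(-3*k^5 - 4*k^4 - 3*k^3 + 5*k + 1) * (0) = 0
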